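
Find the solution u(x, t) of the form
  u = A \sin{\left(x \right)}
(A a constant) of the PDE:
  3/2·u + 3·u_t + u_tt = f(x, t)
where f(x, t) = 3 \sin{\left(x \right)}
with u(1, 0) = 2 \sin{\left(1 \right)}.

Substitute the ansatz u = A \sin{\left(x \right)} into the left-hand side.
Derivatives of the ansatz:
  u_t = 0
  u_tt = 0
Term by term:
  3/2·u = \frac{3 A \sin{\left(x \right)}}{2}
  3·u_t = 0
  u_tt = 0
So the left-hand side equals
  \frac{3 A \sin{\left(x \right)}}{2}
This must equal f(x, t) = 3 \sin{\left(x \right)} identically.
Matching coefficients of the independent functions:
  [\sin{\left(x \right)}]:  \frac{3 A}{2} = 3
Solving: A = 2.
Check against the point condition:
  u(1, 0) = 2 \sin{\left(1 \right)}  ⟹  A \sin{\left(1 \right)} = 2 \sin{\left(1 \right)}  ✓
Hence u(x, t) = 2 \sin{\left(x \right)}.

Answer: u(x, t) = 2 \sin{\left(x \right)}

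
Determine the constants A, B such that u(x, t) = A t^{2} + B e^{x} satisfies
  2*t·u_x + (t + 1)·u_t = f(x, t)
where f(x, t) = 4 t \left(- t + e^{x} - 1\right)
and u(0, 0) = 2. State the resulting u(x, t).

Substitute the ansatz u = A t^{2} + B e^{x} into the left-hand side.
Derivatives of the ansatz:
  u_x = B e^{x}
  u_t = 2 A t
Term by term:
  2*t·u_x = 2 B t e^{x}
  (t + 1)·u_t = 2 A t^{2} + 2 A t
So the left-hand side equals
  2 A t^{2} + 2 A t + 2 B t e^{x}
This must equal f(x, t) identically; expanded, f = - 4 t^{2} + 4 t e^{x} - 4 t.
Matching coefficients of the independent functions:
  [t, t^{2}]:  2 A = -4
  [t e^{x}]:  2 B = 4
Solving: A = -2, B = 2.
Check against the point condition:
  u(0, 0) = 2  ⟹  B = 2  ✓
Hence u(x, t) = - 2 t^{2} + 2 e^{x}.

Answer: u(x, t) = - 2 t^{2} + 2 e^{x}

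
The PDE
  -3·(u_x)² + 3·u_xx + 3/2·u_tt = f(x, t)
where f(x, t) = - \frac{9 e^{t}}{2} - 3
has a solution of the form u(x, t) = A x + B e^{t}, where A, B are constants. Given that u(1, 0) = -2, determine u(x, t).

Substitute the ansatz u = A x + B e^{t} into the left-hand side.
Derivatives of the ansatz:
  u_x = A
  u_xx = 0
  u_tt = B e^{t}
Term by term:
  -3·(u_x)² = - 3 A^{2}
  3·u_xx = 0
  3/2·u_tt = \frac{3 B e^{t}}{2}
So the left-hand side equals
  - 3 A^{2} + \frac{3 B e^{t}}{2}
This must equal f(x, t) = - \frac{9 e^{t}}{2} - 3 identically.
Matching coefficients of the independent functions:
  [constant term]:  - 3 A^{2} = -3
  [e^{t}]:  \frac{3 B}{2} = - \frac{9}{2}
These equations allow (A, B) = (-1, -3) or (1, -3).
Impose the point condition(s):
  u(1, 0) = -2  ⟹  A + B = -2
Only A = 1, B = -3 satisfies everything.
Hence u(x, t) = x - 3 e^{t}.

Answer: u(x, t) = x - 3 e^{t}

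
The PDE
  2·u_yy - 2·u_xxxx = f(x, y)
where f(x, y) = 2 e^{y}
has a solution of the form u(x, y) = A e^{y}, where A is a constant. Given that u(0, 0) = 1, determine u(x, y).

Answer: u(x, y) = e^{y}

Derivation:
Substitute the ansatz u = A e^{y} into the left-hand side.
Derivatives of the ansatz:
  u_yy = A e^{y}
  u_xxxx = 0
Term by term:
  2·u_yy = 2 A e^{y}
  -2·u_xxxx = 0
So the left-hand side equals
  2 A e^{y}
This must equal f(x, y) = 2 e^{y} identically.
Matching coefficients of the independent functions:
  [e^{y}]:  2 A = 2
Solving: A = 1.
Check against the point condition:
  u(0, 0) = 1  ⟹  A = 1  ✓
Hence u(x, y) = e^{y}.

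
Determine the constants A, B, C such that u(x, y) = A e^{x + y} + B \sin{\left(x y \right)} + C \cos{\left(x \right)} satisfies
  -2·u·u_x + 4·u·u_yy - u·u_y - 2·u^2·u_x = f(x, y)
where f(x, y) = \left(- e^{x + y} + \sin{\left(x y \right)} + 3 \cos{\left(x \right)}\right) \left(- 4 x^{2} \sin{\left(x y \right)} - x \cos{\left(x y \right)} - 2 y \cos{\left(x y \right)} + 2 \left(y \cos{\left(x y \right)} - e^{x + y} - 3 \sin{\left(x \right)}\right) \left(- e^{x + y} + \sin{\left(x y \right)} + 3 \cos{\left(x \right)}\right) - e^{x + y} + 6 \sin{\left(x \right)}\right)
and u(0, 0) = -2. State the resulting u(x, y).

Answer: u(x, y) = e^{x + y} - \sin{\left(x y \right)} - 3 \cos{\left(x \right)}

Derivation:
Substitute the ansatz u = A e^{x + y} + B \sin{\left(x y \right)} + C \cos{\left(x \right)} into the left-hand side.
Derivatives of the ansatz:
  u_x = A e^{x} e^{y} + B y \cos{\left(x y \right)} - C \sin{\left(x \right)}
  u_yy = A e^{x} e^{y} - B x^{2} \sin{\left(x y \right)}
  u_y = A e^{x} e^{y} + B x \cos{\left(x y \right)}
Term by term:
  -2·u·u_x = - 2 A^{2} e^{2 x} e^{2 y} - 2 A B y e^{x} e^{y} \cos{\left(x y \right)} - 2 A B e^{x} e^{y} \sin{\left(x y \right)} + 2 A C e^{x} e^{y} \sin{\left(x \right)} - 2 A C e^{x} e^{y} \cos{\left(x \right)} - 2 B^{2} y \sin{\left(x y \right)} \cos{\left(x y \right)} - 2 B C y \cos{\left(x \right)} \cos{\left(x y \right)} + 2 B C \sin{\left(x \right)} \sin{\left(x y \right)} + 2 C^{2} \sin{\left(x \right)} \cos{\left(x \right)}
  4·u·u_yy = 4 A^{2} e^{2 x} e^{2 y} - 4 A B x^{2} e^{x} e^{y} \sin{\left(x y \right)} + 4 A B e^{x} e^{y} \sin{\left(x y \right)} + 4 A C e^{x} e^{y} \cos{\left(x \right)} - 4 B^{2} x^{2} \sin^{2}{\left(x y \right)} - 4 B C x^{2} \sin{\left(x y \right)} \cos{\left(x \right)}
  -u·u_y = - A^{2} e^{2 x} e^{2 y} - A B x e^{x} e^{y} \cos{\left(x y \right)} - A B e^{x} e^{y} \sin{\left(x y \right)} - A C e^{x} e^{y} \cos{\left(x \right)} - B^{2} x \sin{\left(x y \right)} \cos{\left(x y \right)} - B C x \cos{\left(x \right)} \cos{\left(x y \right)}
  -2·u^2·u_x = - 2 A^{3} e^{3 x} e^{3 y} - 2 A^{2} B y e^{2 x} e^{2 y} \cos{\left(x y \right)} - 4 A^{2} B e^{2 x} e^{2 y} \sin{\left(x y \right)} + 2 A^{2} C e^{2 x} e^{2 y} \sin{\left(x \right)} - 4 A^{2} C e^{2 x} e^{2 y} \cos{\left(x \right)} - 4 A B^{2} y e^{x} e^{y} \sin{\left(x y \right)} \cos{\left(x y \right)} - 2 A B^{2} e^{x} e^{y} \sin^{2}{\left(x y \right)} - 4 A B C y e^{x} e^{y} \cos{\left(x \right)} \cos{\left(x y \right)} + 4 A B C e^{x} e^{y} \sin{\left(x \right)} \sin{\left(x y \right)} - 4 A B C e^{x} e^{y} \sin{\left(x y \right)} \cos{\left(x \right)} + 4 A C^{2} e^{x} e^{y} \sin{\left(x \right)} \cos{\left(x \right)} - 2 A C^{2} e^{x} e^{y} \cos^{2}{\left(x \right)} - 2 B^{3} y \sin^{2}{\left(x y \right)} \cos{\left(x y \right)} - 4 B^{2} C y \sin{\left(x y \right)} \cos{\left(x \right)} \cos{\left(x y \right)} + 2 B^{2} C \sin{\left(x \right)} \sin^{2}{\left(x y \right)} - 2 B C^{2} y \cos^{2}{\left(x \right)} \cos{\left(x y \right)} + 4 B C^{2} \sin{\left(x \right)} \sin{\left(x y \right)} \cos{\left(x \right)} + 2 C^{3} \sin{\left(x \right)} \cos^{2}{\left(x \right)}
Sum these and collect like terms in the independent variables.
This must equal f(x, y) identically; expanded, f = 4 x^{2} e^{x} e^{y} \sin{\left(x y \right)} - 4 x^{2} \sin^{2}{\left(x y \right)} - 12 x^{2} \sin{\left(x y \right)} \cos{\left(x \right)} + x e^{x} e^{y} \cos{\left(x y \right)} - x \sin{\left(x y \right)} \cos{\left(x y \right)} - 3 x \cos{\left(x \right)} \cos{\left(x y \right)} + 2 y e^{2 x} e^{2 y} \cos{\left(x y \right)} - 4 y e^{x} e^{y} \sin{\left(x y \right)} \cos{\left(x y \right)} - 12 y e^{x} e^{y} \cos{\left(x \right)} \cos{\left(x y \right)} + 2 y e^{x} e^{y} \cos{\left(x y \right)} + 2 y \sin^{2}{\left(x y \right)} \cos{\left(x y \right)} + 12 y \sin{\left(x y \right)} \cos{\left(x \right)} \cos{\left(x y \right)} - 2 y \sin{\left(x y \right)} \cos{\left(x y \right)} + 18 y \cos^{2}{\left(x \right)} \cos{\left(x y \right)} - 6 y \cos{\left(x \right)} \cos{\left(x y \right)} - 2 e^{3 x} e^{3 y} - 6 e^{2 x} e^{2 y} \sin{\left(x \right)} + 4 e^{2 x} e^{2 y} \sin{\left(x y \right)} + 12 e^{2 x} e^{2 y} \cos{\left(x \right)} + e^{2 x} e^{2 y} + 12 e^{x} e^{y} \sin{\left(x \right)} \sin{\left(x y \right)} + 36 e^{x} e^{y} \sin{\left(x \right)} \cos{\left(x \right)} - 6 e^{x} e^{y} \sin{\left(x \right)} - 2 e^{x} e^{y} \sin^{2}{\left(x y \right)} - 12 e^{x} e^{y} \sin{\left(x y \right)} \cos{\left(x \right)} - e^{x} e^{y} \sin{\left(x y \right)} - 18 e^{x} e^{y} \cos^{2}{\left(x \right)} - 3 e^{x} e^{y} \cos{\left(x \right)} - 6 \sin{\left(x \right)} \sin^{2}{\left(x y \right)} - 36 \sin{\left(x \right)} \sin{\left(x y \right)} \cos{\left(x \right)} + 6 \sin{\left(x \right)} \sin{\left(x y \right)} - 54 \sin{\left(x \right)} \cos^{2}{\left(x \right)} + 18 \sin{\left(x \right)} \cos{\left(x \right)}.
Matching coefficients of the independent functions:
(each divided by its leading coefficient; functions giving the same equation are listed together)
  [x^{2} \sin^{2}{\left(x y \right)}, x \sin{\left(x y \right)} \cos{\left(x y \right)}, y \sin{\left(x y \right)} \cos{\left(x y \right)}]:  B^{2} - 1 = 0
  [e^{2 x} e^{2 y}]:  A^{2} - 1 = 0
  [e^{3 x} e^{3 y}]:  A^{3} - 1 = 0
  [\sin{\left(x \right)} \sin{\left(x y \right)}, x \cos{\left(x \right)} \cos{\left(x y \right)}, x^{2} \sin{\left(x y \right)} \cos{\left(x \right)}, …]:  B C - 3 = 0
  [\sin{\left(x \right)} \sin^{2}{\left(x y \right)}, y \sin{\left(x y \right)} \cos{\left(x \right)} \cos{\left(x y \right)}]:  B^{2} C + 3 = 0
  [\sin{\left(x \right)} \cos{\left(x \right)}]:  C^{2} - 9 = 0
  [\sin{\left(x \right)} \cos^{2}{\left(x \right)}]:  C^{3} + 27 = 0
  [y \sin^{2}{\left(x y \right)} \cos{\left(x y \right)}]:  B^{3} + 1 = 0
  [y \cos^{2}{\left(x \right)} \cos{\left(x y \right)}, \sin{\left(x \right)} \sin{\left(x y \right)} \cos{\left(x \right)}]:  B C^{2} + 9 = 0
  [e^{x} e^{y} \sin{\left(x \right)}, e^{x} e^{y} \cos{\left(x \right)}]:  A C + 3 = 0
  [e^{x} e^{y} \sin{\left(x y \right)}, x e^{x} e^{y} \cos{\left(x y \right)}, x^{2} e^{x} e^{y} \sin{\left(x y \right)}, …]:  A B + 1 = 0
  [e^{x} e^{y} \sin^{2}{\left(x y \right)}, y e^{x} e^{y} \sin{\left(x y \right)} \cos{\left(x y \right)}]:  A B^{2} - 1 = 0
  [e^{x} e^{y} \cos^{2}{\left(x \right)}, e^{x} e^{y} \sin{\left(x \right)} \cos{\left(x \right)}]:  A C^{2} - 9 = 0
  [e^{2 x} e^{2 y} \sin{\left(x \right)}, e^{2 x} e^{2 y} \cos{\left(x \right)}]:  A^{2} C + 3 = 0
  [e^{2 x} e^{2 y} \sin{\left(x y \right)}, y e^{2 x} e^{2 y} \cos{\left(x y \right)}]:  A^{2} B + 1 = 0
  [e^{x} e^{y} \sin{\left(x \right)} \sin{\left(x y \right)}, e^{x} e^{y} \sin{\left(x y \right)} \cos{\left(x \right)}, y e^{x} e^{y} \cos{\left(x \right)} \cos{\left(x y \right)}]:  A B C - 3 = 0
Solving: A = 1, B = -1, C = -3.
Check against the point condition:
  u(0, 0) = -2  ⟹  A + C = -2  ✓
Hence u(x, y) = e^{x + y} - \sin{\left(x y \right)} - 3 \cos{\left(x \right)}.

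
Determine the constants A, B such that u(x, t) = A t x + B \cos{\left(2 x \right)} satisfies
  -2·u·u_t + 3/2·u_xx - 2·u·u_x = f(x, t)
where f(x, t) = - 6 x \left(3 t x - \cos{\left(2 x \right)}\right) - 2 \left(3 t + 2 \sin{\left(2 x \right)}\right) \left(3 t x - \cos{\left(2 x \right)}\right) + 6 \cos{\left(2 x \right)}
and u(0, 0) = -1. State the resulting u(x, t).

Substitute the ansatz u = A t x + B \cos{\left(2 x \right)} into the left-hand side.
Derivatives of the ansatz:
  u_t = A x
  u_xx = - 4 B \cos{\left(2 x \right)}
  u_x = A t - 2 B \sin{\left(2 x \right)}
Term by term:
  -2·u·u_t = - 2 A^{2} t x^{2} - 2 A B x \cos{\left(2 x \right)}
  3/2·u_xx = - 6 B \cos{\left(2 x \right)}
  -2·u·u_x = - 2 A^{2} t^{2} x + 4 A B t x \sin{\left(2 x \right)} - 2 A B t \cos{\left(2 x \right)} + 4 B^{2} \sin{\left(2 x \right)} \cos{\left(2 x \right)}
So the left-hand side equals
  - 2 A^{2} t^{2} x - 2 A^{2} t x^{2} + 4 A B t x \sin{\left(2 x \right)} - 2 A B t \cos{\left(2 x \right)} - 2 A B x \cos{\left(2 x \right)} + 4 B^{2} \sin{\left(2 x \right)} \cos{\left(2 x \right)} - 6 B \cos{\left(2 x \right)}
This must equal f(x, t) identically; expanded, f = - 18 t^{2} x - 18 t x^{2} - 12 t x \sin{\left(2 x \right)} + 6 t \cos{\left(2 x \right)} + 6 x \cos{\left(2 x \right)} + 4 \sin{\left(2 x \right)} \cos{\left(2 x \right)} + 6 \cos{\left(2 x \right)}.
Matching coefficients of the independent functions:
  [t x^{2}, t^{2} x]:  - 2 A^{2} = -18
  [t \cos{\left(2 x \right)}, x \cos{\left(2 x \right)}]:  - 2 A B = 6
  [\sin{\left(2 x \right)} \cos{\left(2 x \right)}]:  4 B^{2} = 4
  [t x \sin{\left(2 x \right)}]:  4 A B = -12
  [\cos{\left(2 x \right)}]:  - 6 B = 6
Solving: A = 3, B = -1.
Check against the point condition:
  u(0, 0) = -1  ⟹  B = -1  ✓
Hence u(x, t) = 3 t x - \cos{\left(2 x \right)}.

Answer: u(x, t) = 3 t x - \cos{\left(2 x \right)}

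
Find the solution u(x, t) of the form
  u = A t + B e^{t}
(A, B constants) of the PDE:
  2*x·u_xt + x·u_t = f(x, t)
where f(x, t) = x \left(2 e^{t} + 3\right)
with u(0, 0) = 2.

Substitute the ansatz u = A t + B e^{t} into the left-hand side.
Derivatives of the ansatz:
  u_xt = 0
  u_t = A + B e^{t}
Term by term:
  2*x·u_xt = 0
  x·u_t = A x + B x e^{t}
So the left-hand side equals
  A x + B x e^{t}
This must equal f(x, t) = x \left(2 e^{t} + 3\right) identically.
Matching coefficients of the independent functions:
  [x]:  A = 3
  [x e^{t}]:  B = 2
Solving: A = 3, B = 2.
Check against the point condition:
  u(0, 0) = 2  ⟹  B = 2  ✓
Hence u(x, t) = 3 t + 2 e^{t}.

Answer: u(x, t) = 3 t + 2 e^{t}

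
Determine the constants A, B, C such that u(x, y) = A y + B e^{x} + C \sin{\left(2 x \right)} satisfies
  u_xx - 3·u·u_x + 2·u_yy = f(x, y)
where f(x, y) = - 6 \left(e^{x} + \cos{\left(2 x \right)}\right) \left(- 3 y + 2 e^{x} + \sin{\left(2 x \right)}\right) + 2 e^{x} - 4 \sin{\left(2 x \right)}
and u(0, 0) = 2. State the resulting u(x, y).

Substitute the ansatz u = A y + B e^{x} + C \sin{\left(2 x \right)} into the left-hand side.
Derivatives of the ansatz:
  u_xx = B e^{x} - 4 C \sin{\left(2 x \right)}
  u_x = B e^{x} + 2 C \cos{\left(2 x \right)}
  u_yy = 0
Term by term:
  u_xx = B e^{x} - 4 C \sin{\left(2 x \right)}
  -3·u·u_x = - 3 A B y e^{x} - 6 A C y \cos{\left(2 x \right)} - 3 B^{2} e^{2 x} - 3 B C e^{x} \sin{\left(2 x \right)} - 6 B C e^{x} \cos{\left(2 x \right)} - 6 C^{2} \sin{\left(2 x \right)} \cos{\left(2 x \right)}
  2·u_yy = 0
So the left-hand side equals
  - 3 A B y e^{x} - 6 A C y \cos{\left(2 x \right)} - 3 B^{2} e^{2 x} - 3 B C e^{x} \sin{\left(2 x \right)} - 6 B C e^{x} \cos{\left(2 x \right)} + B e^{x} - 6 C^{2} \sin{\left(2 x \right)} \cos{\left(2 x \right)} - 4 C \sin{\left(2 x \right)}
This must equal f(x, y) identically; expanded, f = 18 y e^{x} + 18 y \cos{\left(2 x \right)} - 12 e^{2 x} - 6 e^{x} \sin{\left(2 x \right)} - 12 e^{x} \cos{\left(2 x \right)} + 2 e^{x} - 6 \sin{\left(2 x \right)} \cos{\left(2 x \right)} - 4 \sin{\left(2 x \right)}.
Matching coefficients of the independent functions:
  [y e^{x}]:  - 3 A B = 18
  [y \cos{\left(2 x \right)}]:  - 6 A C = 18
  [e^{x} \sin{\left(2 x \right)}]:  - 3 B C = -6
  [e^{x} \cos{\left(2 x \right)}]:  - 6 B C = -12
  [\sin{\left(2 x \right)} \cos{\left(2 x \right)}]:  - 6 C^{2} = -6
  [e^{x}]:  B = 2
  [e^{2 x}]:  - 3 B^{2} = -12
  [\sin{\left(2 x \right)}]:  - 4 C = -4
Solving: A = -3, B = 2, C = 1.
Check against the point condition:
  u(0, 0) = 2  ⟹  B = 2  ✓
Hence u(x, y) = - 3 y + 2 e^{x} + \sin{\left(2 x \right)}.

Answer: u(x, y) = - 3 y + 2 e^{x} + \sin{\left(2 x \right)}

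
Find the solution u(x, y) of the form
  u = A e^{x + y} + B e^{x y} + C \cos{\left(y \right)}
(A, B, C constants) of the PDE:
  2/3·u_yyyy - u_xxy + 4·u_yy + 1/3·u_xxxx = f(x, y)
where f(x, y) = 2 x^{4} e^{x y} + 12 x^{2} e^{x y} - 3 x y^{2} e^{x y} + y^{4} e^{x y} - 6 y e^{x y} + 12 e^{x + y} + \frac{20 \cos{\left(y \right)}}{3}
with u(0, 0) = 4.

Substitute the ansatz u = A e^{x + y} + B e^{x y} + C \cos{\left(y \right)} into the left-hand side.
Derivatives of the ansatz:
  u_yyyy = A e^{x} e^{y} + B x^{4} e^{x y} + C \cos{\left(y \right)}
  u_xxy = A e^{x} e^{y} + B x y^{2} e^{x y} + 2 B y e^{x y}
  u_yy = A e^{x} e^{y} + B x^{2} e^{x y} - C \cos{\left(y \right)}
  u_xxxx = A e^{x} e^{y} + B y^{4} e^{x y}
Term by term:
  2/3·u_yyyy = \frac{2 A e^{x} e^{y}}{3} + \frac{2 B x^{4} e^{x y}}{3} + \frac{2 C \cos{\left(y \right)}}{3}
  -u_xxy = - A e^{x} e^{y} - B x y^{2} e^{x y} - 2 B y e^{x y}
  4·u_yy = 4 A e^{x} e^{y} + 4 B x^{2} e^{x y} - 4 C \cos{\left(y \right)}
  1/3·u_xxxx = \frac{A e^{x} e^{y}}{3} + \frac{B y^{4} e^{x y}}{3}
So the left-hand side equals
  4 A e^{x} e^{y} + \frac{2 B x^{4} e^{x y}}{3} + 4 B x^{2} e^{x y} - B x y^{2} e^{x y} + \frac{B y^{4} e^{x y}}{3} - 2 B y e^{x y} - \frac{10 C \cos{\left(y \right)}}{3}
This must equal f(x, y) identically; expanded, f = 2 x^{4} e^{x y} + 12 x^{2} e^{x y} - 3 x y^{2} e^{x y} + y^{4} e^{x y} - 6 y e^{x y} + 12 e^{x} e^{y} + \frac{20 \cos{\left(y \right)}}{3}.
Matching coefficients of the independent functions:
  [x^{2} e^{x y}]:  4 B = 12
  [x^{4} e^{x y}]:  \frac{2 B}{3} = 2
  [y e^{x y}]:  - 2 B = -6
  [y^{4} e^{x y}]:  \frac{B}{3} = 1
  [e^{x} e^{y}]:  4 A = 12
  [x y^{2} e^{x y}]:  - B = -3
  [\cos{\left(y \right)}]:  - \frac{10 C}{3} = \frac{20}{3}
Solving: A = 3, B = 3, C = -2.
Check against the point condition:
  u(0, 0) = 4  ⟹  A + B + C = 4  ✓
Hence u(x, y) = 3 e^{x y} + 3 e^{x + y} - 2 \cos{\left(y \right)}.

Answer: u(x, y) = 3 e^{x y} + 3 e^{x + y} - 2 \cos{\left(y \right)}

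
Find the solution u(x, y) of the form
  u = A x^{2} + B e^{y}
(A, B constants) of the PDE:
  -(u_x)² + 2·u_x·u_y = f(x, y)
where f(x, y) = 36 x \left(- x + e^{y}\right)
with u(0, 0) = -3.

Answer: u(x, y) = - 3 x^{2} - 3 e^{y}

Derivation:
Substitute the ansatz u = A x^{2} + B e^{y} into the left-hand side.
Derivatives of the ansatz:
  u_x = 2 A x
  u_y = B e^{y}
Term by term:
  -(u_x)² = - 4 A^{2} x^{2}
  2·u_x·u_y = 4 A B x e^{y}
So the left-hand side equals
  - 4 A^{2} x^{2} + 4 A B x e^{y}
This must equal f(x, y) identically; expanded, f = - 36 x^{2} + 36 x e^{y}.
Matching coefficients of the independent functions:
  [x^{2}]:  - 4 A^{2} = -36
  [x e^{y}]:  4 A B = 36
These equations allow (A, B) = (-3, -3) or (3, 3).
Impose the point condition(s):
  u(0, 0) = -3  ⟹  B = -3
Only A = -3, B = -3 satisfies everything.
Hence u(x, y) = - 3 x^{2} - 3 e^{y}.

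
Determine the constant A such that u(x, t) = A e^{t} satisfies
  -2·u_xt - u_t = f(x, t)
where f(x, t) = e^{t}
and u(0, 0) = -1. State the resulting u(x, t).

Substitute the ansatz u = A e^{t} into the left-hand side.
Derivatives of the ansatz:
  u_xt = 0
  u_t = A e^{t}
Term by term:
  -2·u_xt = 0
  -u_t = - A e^{t}
So the left-hand side equals
  - A e^{t}
This must equal f(x, t) = e^{t} identically.
Matching coefficients of the independent functions:
  [e^{t}]:  - A = 1
Solving: A = -1.
Check against the point condition:
  u(0, 0) = -1  ⟹  A = -1  ✓
Hence u(x, t) = - e^{t}.

Answer: u(x, t) = - e^{t}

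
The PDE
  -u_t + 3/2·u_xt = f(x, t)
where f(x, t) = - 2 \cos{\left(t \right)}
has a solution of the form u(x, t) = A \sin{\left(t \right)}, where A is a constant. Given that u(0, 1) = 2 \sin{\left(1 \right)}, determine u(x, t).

Answer: u(x, t) = 2 \sin{\left(t \right)}

Derivation:
Substitute the ansatz u = A \sin{\left(t \right)} into the left-hand side.
Derivatives of the ansatz:
  u_t = A \cos{\left(t \right)}
  u_xt = 0
Term by term:
  -u_t = - A \cos{\left(t \right)}
  3/2·u_xt = 0
So the left-hand side equals
  - A \cos{\left(t \right)}
This must equal f(x, t) = - 2 \cos{\left(t \right)} identically.
Matching coefficients of the independent functions:
  [\cos{\left(t \right)}]:  - A = -2
Solving: A = 2.
Check against the point condition:
  u(0, 1) = 2 \sin{\left(1 \right)}  ⟹  A \sin{\left(1 \right)} = 2 \sin{\left(1 \right)}  ✓
Hence u(x, t) = 2 \sin{\left(t \right)}.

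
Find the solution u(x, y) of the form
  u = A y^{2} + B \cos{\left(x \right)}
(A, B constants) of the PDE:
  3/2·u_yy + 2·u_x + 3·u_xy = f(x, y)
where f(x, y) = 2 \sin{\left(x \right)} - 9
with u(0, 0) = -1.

Answer: u(x, y) = - 3 y^{2} - \cos{\left(x \right)}

Derivation:
Substitute the ansatz u = A y^{2} + B \cos{\left(x \right)} into the left-hand side.
Derivatives of the ansatz:
  u_yy = 2 A
  u_x = - B \sin{\left(x \right)}
  u_xy = 0
Term by term:
  3/2·u_yy = 3 A
  2·u_x = - 2 B \sin{\left(x \right)}
  3·u_xy = 0
So the left-hand side equals
  3 A - 2 B \sin{\left(x \right)}
This must equal f(x, y) = 2 \sin{\left(x \right)} - 9 identically.
Matching coefficients of the independent functions:
  [constant term]:  3 A = -9
  [\sin{\left(x \right)}]:  - 2 B = 2
Solving: A = -3, B = -1.
Check against the point condition:
  u(0, 0) = -1  ⟹  B = -1  ✓
Hence u(x, y) = - 3 y^{2} - \cos{\left(x \right)}.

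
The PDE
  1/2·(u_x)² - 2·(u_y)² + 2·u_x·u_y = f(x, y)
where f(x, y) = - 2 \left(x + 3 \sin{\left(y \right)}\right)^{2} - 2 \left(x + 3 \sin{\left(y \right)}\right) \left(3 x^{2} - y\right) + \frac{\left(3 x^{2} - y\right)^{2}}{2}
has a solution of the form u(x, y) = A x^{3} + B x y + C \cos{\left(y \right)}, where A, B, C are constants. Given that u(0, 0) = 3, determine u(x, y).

Answer: u(x, y) = x^{3} - x y + 3 \cos{\left(y \right)}

Derivation:
Substitute the ansatz u = A x^{3} + B x y + C \cos{\left(y \right)} into the left-hand side.
Derivatives of the ansatz:
  u_x = 3 A x^{2} + B y
  u_y = B x - C \sin{\left(y \right)}
Term by term:
  1/2·(u_x)² = \frac{9 A^{2} x^{4}}{2} + 3 A B x^{2} y + \frac{B^{2} y^{2}}{2}
  -2·(u_y)² = - 2 B^{2} x^{2} + 4 B C x \sin{\left(y \right)} - 2 C^{2} \sin^{2}{\left(y \right)}
  2·u_x·u_y = 6 A B x^{3} - 6 A C x^{2} \sin{\left(y \right)} + 2 B^{2} x y - 2 B C y \sin{\left(y \right)}
So the left-hand side equals
  \frac{9 A^{2} x^{4}}{2} + 6 A B x^{3} + 3 A B x^{2} y - 6 A C x^{2} \sin{\left(y \right)} - 2 B^{2} x^{2} + 2 B^{2} x y + \frac{B^{2} y^{2}}{2} + 4 B C x \sin{\left(y \right)} - 2 B C y \sin{\left(y \right)} - 2 C^{2} \sin^{2}{\left(y \right)}
This must equal f(x, y) identically; expanded, f = \frac{9 x^{4}}{2} - 6 x^{3} - 3 x^{2} y - 18 x^{2} \sin{\left(y \right)} - 2 x^{2} + 2 x y - 12 x \sin{\left(y \right)} + \frac{y^{2}}{2} + 6 y \sin{\left(y \right)} - 18 \sin^{2}{\left(y \right)}.
Matching coefficients of the independent functions:
  [x^{2}]:  - 2 B^{2} = -2
  [x^{3}]:  6 A B = -6
  [x^{4}]:  \frac{9 A^{2}}{2} = \frac{9}{2}
  [y^{2}]:  \frac{B^{2}}{2} = \frac{1}{2}
  [x y]:  2 B^{2} = 2
  [x \sin{\left(y \right)}]:  4 B C = -12
  [x^{2} y]:  3 A B = -3
  [x^{2} \sin{\left(y \right)}]:  - 6 A C = -18
  [y \sin{\left(y \right)}]:  - 2 B C = 6
  [\sin^{2}{\left(y \right)}]:  - 2 C^{2} = -18
These equations allow (A, B, C) = (-1, 1, -3) or (1, -1, 3).
Impose the point condition(s):
  u(0, 0) = 3  ⟹  C = 3
Only A = 1, B = -1, C = 3 satisfies everything.
Hence u(x, y) = x^{3} - x y + 3 \cos{\left(y \right)}.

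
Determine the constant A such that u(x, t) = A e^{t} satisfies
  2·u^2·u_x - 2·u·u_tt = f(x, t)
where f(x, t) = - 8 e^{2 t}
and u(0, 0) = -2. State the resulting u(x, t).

Substitute the ansatz u = A e^{t} into the left-hand side.
Derivatives of the ansatz:
  u_x = 0
  u_tt = A e^{t}
Term by term:
  2·u^2·u_x = 0
  -2·u·u_tt = - 2 A^{2} e^{2 t}
So the left-hand side equals
  - 2 A^{2} e^{2 t}
This must equal f(x, t) = - 8 e^{2 t} identically.
Matching coefficients of the independent functions:
  [e^{2 t}]:  - 2 A^{2} = -8
These equations allow (A) = (-2) or (2).
Impose the point condition(s):
  u(0, 0) = -2  ⟹  A = -2
Only A = -2 satisfies everything.
Hence u(x, t) = - 2 e^{t}.

Answer: u(x, t) = - 2 e^{t}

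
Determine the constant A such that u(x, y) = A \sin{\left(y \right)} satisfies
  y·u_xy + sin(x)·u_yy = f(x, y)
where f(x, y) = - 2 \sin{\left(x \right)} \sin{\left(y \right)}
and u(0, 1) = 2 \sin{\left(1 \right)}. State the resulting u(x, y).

Substitute the ansatz u = A \sin{\left(y \right)} into the left-hand side.
Derivatives of the ansatz:
  u_xy = 0
  u_yy = - A \sin{\left(y \right)}
Term by term:
  y·u_xy = 0
  sin(x)·u_yy = - A \sin{\left(x \right)} \sin{\left(y \right)}
So the left-hand side equals
  - A \sin{\left(x \right)} \sin{\left(y \right)}
This must equal f(x, y) = - 2 \sin{\left(x \right)} \sin{\left(y \right)} identically.
Matching coefficients of the independent functions:
  [\sin{\left(x \right)} \sin{\left(y \right)}]:  - A = -2
Solving: A = 2.
Check against the point condition:
  u(0, 1) = 2 \sin{\left(1 \right)}  ⟹  A \sin{\left(1 \right)} = 2 \sin{\left(1 \right)}  ✓
Hence u(x, y) = 2 \sin{\left(y \right)}.

Answer: u(x, y) = 2 \sin{\left(y \right)}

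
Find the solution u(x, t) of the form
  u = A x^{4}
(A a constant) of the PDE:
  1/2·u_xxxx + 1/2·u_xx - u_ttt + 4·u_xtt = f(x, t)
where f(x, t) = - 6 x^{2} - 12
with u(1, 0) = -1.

Answer: u(x, t) = - x^{4}

Derivation:
Substitute the ansatz u = A x^{4} into the left-hand side.
Derivatives of the ansatz:
  u_xxxx = 24 A
  u_xx = 12 A x^{2}
  u_ttt = 0
  u_xtt = 0
Term by term:
  1/2·u_xxxx = 12 A
  1/2·u_xx = 6 A x^{2}
  -u_ttt = 0
  4·u_xtt = 0
So the left-hand side equals
  6 A x^{2} + 12 A
This must equal f(x, t) = - 6 x^{2} - 12 identically.
Matching coefficients of the independent functions:
  [constant term]:  12 A = -12
  [x^{2}]:  6 A = -6
Solving: A = -1.
Check against the point condition:
  u(1, 0) = -1  ⟹  A = -1  ✓
Hence u(x, t) = - x^{4}.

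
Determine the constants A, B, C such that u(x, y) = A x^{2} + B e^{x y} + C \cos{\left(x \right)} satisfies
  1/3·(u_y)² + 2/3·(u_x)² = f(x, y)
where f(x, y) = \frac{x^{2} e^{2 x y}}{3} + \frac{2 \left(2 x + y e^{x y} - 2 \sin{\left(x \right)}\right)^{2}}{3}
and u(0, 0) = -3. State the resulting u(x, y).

Answer: u(x, y) = - x^{2} - e^{x y} - 2 \cos{\left(x \right)}

Derivation:
Substitute the ansatz u = A x^{2} + B e^{x y} + C \cos{\left(x \right)} into the left-hand side.
Derivatives of the ansatz:
  u_y = B x e^{x y}
  u_x = 2 A x + B y e^{x y} - C \sin{\left(x \right)}
Term by term:
  1/3·(u_y)² = \frac{B^{2} x^{2} e^{2 x y}}{3}
  2/3·(u_x)² = \frac{8 A^{2} x^{2}}{3} + \frac{8 A B x y e^{x y}}{3} - \frac{8 A C x \sin{\left(x \right)}}{3} + \frac{2 B^{2} y^{2} e^{2 x y}}{3} - \frac{4 B C y e^{x y} \sin{\left(x \right)}}{3} + \frac{2 C^{2} \sin^{2}{\left(x \right)}}{3}
So the left-hand side equals
  \frac{8 A^{2} x^{2}}{3} + \frac{8 A B x y e^{x y}}{3} - \frac{8 A C x \sin{\left(x \right)}}{3} + \frac{B^{2} x^{2} e^{2 x y}}{3} + \frac{2 B^{2} y^{2} e^{2 x y}}{3} - \frac{4 B C y e^{x y} \sin{\left(x \right)}}{3} + \frac{2 C^{2} \sin^{2}{\left(x \right)}}{3}
This must equal f(x, y) identically; expanded, f = \frac{x^{2} e^{2 x y}}{3} + \frac{8 x^{2}}{3} + \frac{8 x y e^{x y}}{3} - \frac{16 x \sin{\left(x \right)}}{3} + \frac{2 y^{2} e^{2 x y}}{3} - \frac{8 y e^{x y} \sin{\left(x \right)}}{3} + \frac{8 \sin^{2}{\left(x \right)}}{3}.
Matching coefficients of the independent functions:
  [x^{2}]:  \frac{8 A^{2}}{3} = \frac{8}{3}
  [x \sin{\left(x \right)}]:  - \frac{8 A C}{3} = - \frac{16}{3}
  [x^{2} e^{2 x y}]:  \frac{B^{2}}{3} = \frac{1}{3}
  [y^{2} e^{2 x y}]:  \frac{2 B^{2}}{3} = \frac{2}{3}
  [x y e^{x y}]:  \frac{8 A B}{3} = \frac{8}{3}
  [y e^{x y} \sin{\left(x \right)}]:  - \frac{4 B C}{3} = - \frac{8}{3}
  [\sin^{2}{\left(x \right)}]:  \frac{2 C^{2}}{3} = \frac{8}{3}
These equations allow (A, B, C) = (-1, -1, -2) or (1, 1, 2).
Impose the point condition(s):
  u(0, 0) = -3  ⟹  B + C = -3
Only A = -1, B = -1, C = -2 satisfies everything.
Hence u(x, y) = - x^{2} - e^{x y} - 2 \cos{\left(x \right)}.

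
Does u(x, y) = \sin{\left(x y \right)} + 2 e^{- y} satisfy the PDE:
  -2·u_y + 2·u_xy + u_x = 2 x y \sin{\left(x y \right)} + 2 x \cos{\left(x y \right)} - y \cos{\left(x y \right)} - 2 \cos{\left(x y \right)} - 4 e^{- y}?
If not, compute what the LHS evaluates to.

Evaluate each term of the left-hand side for u = \sin{\left(x y \right)} + 2 e^{- y}.
Derivatives:
  u_y = x \cos{\left(x y \right)} - 2 e^{- y}
  u_xy = - x y \sin{\left(x y \right)} + \cos{\left(x y \right)}
  u_x = y \cos{\left(x y \right)}
Terms:
  -2·u_y = - 2 x \cos{\left(x y \right)} + 4 e^{- y}
  2·u_xy = - 2 x y \sin{\left(x y \right)} + 2 \cos{\left(x y \right)}
  u_x = y \cos{\left(x y \right)}
Sum: LHS = - 2 x y \sin{\left(x y \right)} - 2 x \cos{\left(x y \right)} + y \cos{\left(x y \right)} + 2 \cos{\left(x y \right)} + 4 e^{- y}
Given right-hand side: 2 x y \sin{\left(x y \right)} + 2 x \cos{\left(x y \right)} - y \cos{\left(x y \right)} - 2 \cos{\left(x y \right)} - 4 e^{- y}. Difference LHS − RHS = - 4 x y \sin{\left(x y \right)} - 4 x \cos{\left(x y \right)} + 2 y \cos{\left(x y \right)} + 4 \cos{\left(x y \right)} + 8 e^{- y} ≠ 0, so u is not a solution.

Answer: No, the LHS evaluates to - 2 x y \sin{\left(x y \right)} - 2 x \cos{\left(x y \right)} + y \cos{\left(x y \right)} + 2 \cos{\left(x y \right)} + 4 e^{- y}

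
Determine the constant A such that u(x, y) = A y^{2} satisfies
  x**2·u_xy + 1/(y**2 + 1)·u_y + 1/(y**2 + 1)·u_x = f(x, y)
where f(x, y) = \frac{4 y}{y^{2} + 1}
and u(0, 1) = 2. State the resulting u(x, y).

Substitute the ansatz u = A y^{2} into the left-hand side.
Derivatives of the ansatz:
  u_xy = 0
  u_y = 2 A y
  u_x = 0
Term by term:
  x**2·u_xy = 0
  1/(y**2 + 1)·u_y = \frac{2 A y}{y^{2} + 1}
  1/(y**2 + 1)·u_x = 0
So the left-hand side equals
  \frac{2 A y}{y^{2} + 1}
This must equal f(x, y) = \frac{4 y}{y^{2} + 1} identically.
Matching coefficients of the independent functions:
  [\frac{y}{y^{2} + 1}]:  2 A = 4
Solving: A = 2.
Check against the point condition:
  u(0, 1) = 2  ⟹  A = 2  ✓
Hence u(x, y) = 2 y^{2}.

Answer: u(x, y) = 2 y^{2}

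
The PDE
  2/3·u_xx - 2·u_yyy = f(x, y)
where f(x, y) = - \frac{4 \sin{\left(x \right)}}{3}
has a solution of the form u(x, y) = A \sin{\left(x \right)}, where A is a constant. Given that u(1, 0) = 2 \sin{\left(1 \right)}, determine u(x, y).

Answer: u(x, y) = 2 \sin{\left(x \right)}

Derivation:
Substitute the ansatz u = A \sin{\left(x \right)} into the left-hand side.
Derivatives of the ansatz:
  u_xx = - A \sin{\left(x \right)}
  u_yyy = 0
Term by term:
  2/3·u_xx = - \frac{2 A \sin{\left(x \right)}}{3}
  -2·u_yyy = 0
So the left-hand side equals
  - \frac{2 A \sin{\left(x \right)}}{3}
This must equal f(x, y) = - \frac{4 \sin{\left(x \right)}}{3} identically.
Matching coefficients of the independent functions:
  [\sin{\left(x \right)}]:  - \frac{2 A}{3} = - \frac{4}{3}
Solving: A = 2.
Check against the point condition:
  u(1, 0) = 2 \sin{\left(1 \right)}  ⟹  A \sin{\left(1 \right)} = 2 \sin{\left(1 \right)}  ✓
Hence u(x, y) = 2 \sin{\left(x \right)}.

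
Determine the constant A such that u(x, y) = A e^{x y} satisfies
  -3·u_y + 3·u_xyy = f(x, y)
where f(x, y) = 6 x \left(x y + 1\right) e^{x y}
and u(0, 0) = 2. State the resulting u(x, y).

Substitute the ansatz u = A e^{x y} into the left-hand side.
Derivatives of the ansatz:
  u_y = A x e^{x y}
  u_xyy = A x^{2} y e^{x y} + 2 A x e^{x y}
Term by term:
  -3·u_y = - 3 A x e^{x y}
  3·u_xyy = 3 A x^{2} y e^{x y} + 6 A x e^{x y}
So the left-hand side equals
  3 A x^{2} y e^{x y} + 3 A x e^{x y}
This must equal f(x, y) identically; expanded, f = 6 x^{2} y e^{x y} + 6 x e^{x y}.
Matching coefficients of the independent functions:
  [x e^{x y}, x^{2} y e^{x y}]:  3 A = 6
Solving: A = 2.
Check against the point condition:
  u(0, 0) = 2  ⟹  A = 2  ✓
Hence u(x, y) = 2 e^{x y}.

Answer: u(x, y) = 2 e^{x y}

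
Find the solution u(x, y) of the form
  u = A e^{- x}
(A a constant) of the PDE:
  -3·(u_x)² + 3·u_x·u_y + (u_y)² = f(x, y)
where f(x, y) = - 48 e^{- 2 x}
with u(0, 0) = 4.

Substitute the ansatz u = A e^{- x} into the left-hand side.
Derivatives of the ansatz:
  u_x = - A e^{- x}
  u_y = 0
Term by term:
  -3·(u_x)² = - 3 A^{2} e^{- 2 x}
  3·u_x·u_y = 0
  (u_y)² = 0
So the left-hand side equals
  - 3 A^{2} e^{- 2 x}
This must equal f(x, y) = - 48 e^{- 2 x} identically.
Matching coefficients of the independent functions:
  [e^{- 2 x}]:  - 3 A^{2} = -48
These equations allow (A) = (-4) or (4).
Impose the point condition(s):
  u(0, 0) = 4  ⟹  A = 4
Only A = 4 satisfies everything.
Hence u(x, y) = 4 e^{- x}.

Answer: u(x, y) = 4 e^{- x}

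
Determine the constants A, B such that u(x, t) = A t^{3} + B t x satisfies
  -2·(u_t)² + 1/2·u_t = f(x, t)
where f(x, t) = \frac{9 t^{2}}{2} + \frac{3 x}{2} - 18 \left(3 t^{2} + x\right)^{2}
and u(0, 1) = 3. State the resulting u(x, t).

Substitute the ansatz u = A t^{3} + B t x into the left-hand side.
Derivatives of the ansatz:
  u_t = 3 A t^{2} + B x
Term by term:
  -2·(u_t)² = - 18 A^{2} t^{4} - 12 A B t^{2} x - 2 B^{2} x^{2}
  1/2·u_t = \frac{3 A t^{2}}{2} + \frac{B x}{2}
So the left-hand side equals
  - 18 A^{2} t^{4} - 12 A B t^{2} x + \frac{3 A t^{2}}{2} - 2 B^{2} x^{2} + \frac{B x}{2}
This must equal f(x, t) identically; expanded, f = - 162 t^{4} - 108 t^{2} x + \frac{9 t^{2}}{2} - 18 x^{2} + \frac{3 x}{2}.
Matching coefficients of the independent functions:
  [t^{2}]:  \frac{3 A}{2} = \frac{9}{2}
  [t^{4}]:  - 18 A^{2} = -162
  [x]:  \frac{B}{2} = \frac{3}{2}
  [x^{2}]:  - 2 B^{2} = -18
  [t^{2} x]:  - 12 A B = -108
Solving: A = 3, B = 3.
Check against the point condition:
  u(0, 1) = 3  ⟹  A = 3  ✓
Hence u(x, t) = 3 t^{3} + 3 t x.

Answer: u(x, t) = 3 t^{3} + 3 t x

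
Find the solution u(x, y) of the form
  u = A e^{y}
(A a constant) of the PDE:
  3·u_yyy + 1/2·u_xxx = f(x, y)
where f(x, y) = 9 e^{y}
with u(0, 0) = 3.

Substitute the ansatz u = A e^{y} into the left-hand side.
Derivatives of the ansatz:
  u_yyy = A e^{y}
  u_xxx = 0
Term by term:
  3·u_yyy = 3 A e^{y}
  1/2·u_xxx = 0
So the left-hand side equals
  3 A e^{y}
This must equal f(x, y) = 9 e^{y} identically.
Matching coefficients of the independent functions:
  [e^{y}]:  3 A = 9
Solving: A = 3.
Check against the point condition:
  u(0, 0) = 3  ⟹  A = 3  ✓
Hence u(x, y) = 3 e^{y}.

Answer: u(x, y) = 3 e^{y}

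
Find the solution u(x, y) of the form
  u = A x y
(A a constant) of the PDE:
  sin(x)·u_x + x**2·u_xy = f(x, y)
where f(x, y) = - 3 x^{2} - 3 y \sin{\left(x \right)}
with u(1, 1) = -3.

Substitute the ansatz u = A x y into the left-hand side.
Derivatives of the ansatz:
  u_x = A y
  u_xy = A
Term by term:
  sin(x)·u_x = A y \sin{\left(x \right)}
  x**2·u_xy = A x^{2}
So the left-hand side equals
  A x^{2} + A y \sin{\left(x \right)}
This must equal f(x, y) = - 3 x^{2} - 3 y \sin{\left(x \right)} identically.
Matching coefficients of the independent functions:
  [x^{2}, y \sin{\left(x \right)}]:  A = -3
Solving: A = -3.
Check against the point condition:
  u(1, 1) = -3  ⟹  A = -3  ✓
Hence u(x, y) = - 3 x y.

Answer: u(x, y) = - 3 x y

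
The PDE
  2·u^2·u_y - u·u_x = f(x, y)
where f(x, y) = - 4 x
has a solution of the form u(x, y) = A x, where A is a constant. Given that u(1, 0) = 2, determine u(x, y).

Answer: u(x, y) = 2 x

Derivation:
Substitute the ansatz u = A x into the left-hand side.
Derivatives of the ansatz:
  u_y = 0
  u_x = A
Term by term:
  2·u^2·u_y = 0
  -u·u_x = - A^{2} x
So the left-hand side equals
  - A^{2} x
This must equal f(x, y) = - 4 x identically.
Matching coefficients of the independent functions:
  [x]:  - A^{2} = -4
These equations allow (A) = (-2) or (2).
Impose the point condition(s):
  u(1, 0) = 2  ⟹  A = 2
Only A = 2 satisfies everything.
Hence u(x, y) = 2 x.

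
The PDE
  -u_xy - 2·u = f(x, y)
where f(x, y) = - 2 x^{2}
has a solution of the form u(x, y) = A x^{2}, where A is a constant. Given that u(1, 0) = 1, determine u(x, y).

Answer: u(x, y) = x^{2}

Derivation:
Substitute the ansatz u = A x^{2} into the left-hand side.
Derivatives of the ansatz:
  u_xy = 0
Term by term:
  -u_xy = 0
  -2·u = - 2 A x^{2}
So the left-hand side equals
  - 2 A x^{2}
This must equal f(x, y) = - 2 x^{2} identically.
Matching coefficients of the independent functions:
  [x^{2}]:  - 2 A = -2
Solving: A = 1.
Check against the point condition:
  u(1, 0) = 1  ⟹  A = 1  ✓
Hence u(x, y) = x^{2}.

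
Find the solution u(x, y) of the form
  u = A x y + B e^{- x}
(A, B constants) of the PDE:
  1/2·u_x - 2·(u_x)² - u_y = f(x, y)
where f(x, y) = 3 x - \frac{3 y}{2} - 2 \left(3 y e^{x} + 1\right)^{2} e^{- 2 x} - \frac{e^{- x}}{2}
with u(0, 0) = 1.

Substitute the ansatz u = A x y + B e^{- x} into the left-hand side.
Derivatives of the ansatz:
  u_x = A y - B e^{- x}
  u_y = A x
Term by term:
  1/2·u_x = \frac{A y}{2} - \frac{B e^{- x}}{2}
  -2·(u_x)² = - 2 A^{2} y^{2} + 4 A B y e^{- x} - 2 B^{2} e^{- 2 x}
  -u_y = - A x
So the left-hand side equals
  - 2 A^{2} y^{2} + 4 A B y e^{- x} - A x + \frac{A y}{2} - 2 B^{2} e^{- 2 x} - \frac{B e^{- x}}{2}
This must equal f(x, y) identically; expanded, f = 3 x - 18 y^{2} - \frac{3 y}{2} - 12 y e^{- x} - \frac{e^{- x}}{2} - 2 e^{- 2 x}.
Matching coefficients of the independent functions:
  [x]:  - A = 3
  [y]:  \frac{A}{2} = - \frac{3}{2}
  [y^{2}]:  - 2 A^{2} = -18
  [y e^{- x}]:  4 A B = -12
  [e^{- 2 x}]:  - 2 B^{2} = -2
  [e^{- x}]:  - \frac{B}{2} = - \frac{1}{2}
Solving: A = -3, B = 1.
Check against the point condition:
  u(0, 0) = 1  ⟹  B = 1  ✓
Hence u(x, y) = - 3 x y + e^{- x}.

Answer: u(x, y) = - 3 x y + e^{- x}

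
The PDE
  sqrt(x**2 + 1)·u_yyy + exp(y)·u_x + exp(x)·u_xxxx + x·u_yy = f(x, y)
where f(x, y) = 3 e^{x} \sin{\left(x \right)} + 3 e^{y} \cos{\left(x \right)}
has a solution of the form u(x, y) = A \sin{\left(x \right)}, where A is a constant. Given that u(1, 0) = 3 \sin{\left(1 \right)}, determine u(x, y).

Substitute the ansatz u = A \sin{\left(x \right)} into the left-hand side.
Derivatives of the ansatz:
  u_yyy = 0
  u_x = A \cos{\left(x \right)}
  u_xxxx = A \sin{\left(x \right)}
  u_yy = 0
Term by term:
  sqrt(x**2 + 1)·u_yyy = 0
  exp(y)·u_x = A e^{y} \cos{\left(x \right)}
  exp(x)·u_xxxx = A e^{x} \sin{\left(x \right)}
  x·u_yy = 0
So the left-hand side equals
  A e^{x} \sin{\left(x \right)} + A e^{y} \cos{\left(x \right)}
This must equal f(x, y) = 3 e^{x} \sin{\left(x \right)} + 3 e^{y} \cos{\left(x \right)} identically.
Matching coefficients of the independent functions:
  [e^{x} \sin{\left(x \right)}, e^{y} \cos{\left(x \right)}]:  A = 3
Solving: A = 3.
Check against the point condition:
  u(1, 0) = 3 \sin{\left(1 \right)}  ⟹  A \sin{\left(1 \right)} = 3 \sin{\left(1 \right)}  ✓
Hence u(x, y) = 3 \sin{\left(x \right)}.

Answer: u(x, y) = 3 \sin{\left(x \right)}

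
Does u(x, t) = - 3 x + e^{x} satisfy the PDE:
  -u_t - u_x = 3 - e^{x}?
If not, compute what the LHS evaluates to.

Answer: Yes

Derivation:
Evaluate each term of the left-hand side for u = - 3 x + e^{x}.
Derivatives:
  u_t = 0
  u_x = e^{x} - 3
Terms:
  -u_t = 0
  -u_x = 3 - e^{x}
Sum: LHS = 3 - e^{x}
This is exactly the given right-hand side, so u is a solution.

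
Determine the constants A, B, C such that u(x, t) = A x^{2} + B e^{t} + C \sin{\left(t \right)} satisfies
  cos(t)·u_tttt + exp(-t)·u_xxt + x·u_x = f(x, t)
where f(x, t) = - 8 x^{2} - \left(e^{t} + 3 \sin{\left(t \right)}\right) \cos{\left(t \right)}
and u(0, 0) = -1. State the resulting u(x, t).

Answer: u(x, t) = - 4 x^{2} - e^{t} - 3 \sin{\left(t \right)}

Derivation:
Substitute the ansatz u = A x^{2} + B e^{t} + C \sin{\left(t \right)} into the left-hand side.
Derivatives of the ansatz:
  u_tttt = B e^{t} + C \sin{\left(t \right)}
  u_xxt = 0
  u_x = 2 A x
Term by term:
  cos(t)·u_tttt = B e^{t} \cos{\left(t \right)} + C \sin{\left(t \right)} \cos{\left(t \right)}
  exp(-t)·u_xxt = 0
  x·u_x = 2 A x^{2}
So the left-hand side equals
  2 A x^{2} + B e^{t} \cos{\left(t \right)} + C \sin{\left(t \right)} \cos{\left(t \right)}
This must equal f(x, t) identically; expanded, f = - 8 x^{2} - e^{t} \cos{\left(t \right)} - 3 \sin{\left(t \right)} \cos{\left(t \right)}.
Matching coefficients of the independent functions:
  [x^{2}]:  2 A = -8
  [e^{t} \cos{\left(t \right)}]:  B = -1
  [\sin{\left(t \right)} \cos{\left(t \right)}]:  C = -3
Solving: A = -4, B = -1, C = -3.
Check against the point condition:
  u(0, 0) = -1  ⟹  B = -1  ✓
Hence u(x, t) = - 4 x^{2} - e^{t} - 3 \sin{\left(t \right)}.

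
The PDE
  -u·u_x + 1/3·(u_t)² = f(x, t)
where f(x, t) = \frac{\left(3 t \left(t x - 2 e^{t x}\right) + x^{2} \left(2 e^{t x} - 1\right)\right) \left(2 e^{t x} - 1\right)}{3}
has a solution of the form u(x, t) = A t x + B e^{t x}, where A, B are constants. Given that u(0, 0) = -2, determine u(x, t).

Answer: u(x, t) = t x - 2 e^{t x}

Derivation:
Substitute the ansatz u = A t x + B e^{t x} into the left-hand side.
Derivatives of the ansatz:
  u_x = A t + B t e^{t x}
  u_t = A x + B x e^{t x}
Term by term:
  -u·u_x = - A^{2} t^{2} x - A B t^{2} x e^{t x} - A B t e^{t x} - B^{2} t e^{2 t x}
  1/3·(u_t)² = \frac{A^{2} x^{2}}{3} + \frac{2 A B x^{2} e^{t x}}{3} + \frac{B^{2} x^{2} e^{2 t x}}{3}
So the left-hand side equals
  - A^{2} t^{2} x + \frac{A^{2} x^{2}}{3} - A B t^{2} x e^{t x} - A B t e^{t x} + \frac{2 A B x^{2} e^{t x}}{3} - B^{2} t e^{2 t x} + \frac{B^{2} x^{2} e^{2 t x}}{3}
This must equal f(x, t) identically; expanded, f = 2 t^{2} x e^{t x} - t^{2} x - 4 t e^{2 t x} + 2 t e^{t x} + \frac{4 x^{2} e^{2 t x}}{3} - \frac{4 x^{2} e^{t x}}{3} + \frac{x^{2}}{3}.
Matching coefficients of the independent functions:
  [x^{2}]:  \frac{A^{2}}{3} = \frac{1}{3}
  [t e^{t x}, t^{2} x e^{t x}]:  - A B = 2
  [t e^{2 t x}]:  - B^{2} = -4
  [t^{2} x]:  - A^{2} = -1
  [x^{2} e^{t x}]:  \frac{2 A B}{3} = - \frac{4}{3}
  [x^{2} e^{2 t x}]:  \frac{B^{2}}{3} = \frac{4}{3}
These equations allow (A, B) = (-1, 2) or (1, -2).
Impose the point condition(s):
  u(0, 0) = -2  ⟹  B = -2
Only A = 1, B = -2 satisfies everything.
Hence u(x, t) = t x - 2 e^{t x}.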